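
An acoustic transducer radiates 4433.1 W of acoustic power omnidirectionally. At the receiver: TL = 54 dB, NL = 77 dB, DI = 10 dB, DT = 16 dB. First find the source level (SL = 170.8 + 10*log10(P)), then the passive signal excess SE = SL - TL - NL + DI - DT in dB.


Step 1: SL = 170.8 + 10*log10(4433.1) = 207.27 dB
Step 2: SE = SL - TL - NL + DI - DT = 207.27 - 54 - 77 + 10 - 16 = 70.27

70.27 dB


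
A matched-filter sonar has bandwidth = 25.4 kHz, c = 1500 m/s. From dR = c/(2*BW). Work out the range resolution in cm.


2.95 cm


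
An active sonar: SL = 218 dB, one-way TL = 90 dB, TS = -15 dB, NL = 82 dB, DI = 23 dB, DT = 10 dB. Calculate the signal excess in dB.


-46 dB


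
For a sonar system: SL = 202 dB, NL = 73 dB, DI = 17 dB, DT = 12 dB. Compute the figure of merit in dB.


FOM = SL - NL + DI - DT = 202 - 73 + 17 - 12 = 134

134 dB


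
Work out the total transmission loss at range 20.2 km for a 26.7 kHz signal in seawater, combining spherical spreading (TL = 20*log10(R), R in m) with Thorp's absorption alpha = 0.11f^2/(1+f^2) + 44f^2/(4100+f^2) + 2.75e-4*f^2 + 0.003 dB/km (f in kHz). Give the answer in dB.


224.0 dB


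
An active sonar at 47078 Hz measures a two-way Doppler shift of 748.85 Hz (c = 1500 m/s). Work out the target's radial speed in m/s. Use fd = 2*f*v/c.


11.93 m/s


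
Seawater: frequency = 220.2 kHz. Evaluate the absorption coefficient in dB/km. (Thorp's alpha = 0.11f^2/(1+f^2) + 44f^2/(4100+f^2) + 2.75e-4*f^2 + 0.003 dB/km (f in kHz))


f^2 = 48488.04
alpha = 0.11*48488.04/(1+48488.04) + 44*48488.04/(4100+48488.04) + 2.75e-4*48488.04 + 0.003 = 54.017

54.017 dB/km


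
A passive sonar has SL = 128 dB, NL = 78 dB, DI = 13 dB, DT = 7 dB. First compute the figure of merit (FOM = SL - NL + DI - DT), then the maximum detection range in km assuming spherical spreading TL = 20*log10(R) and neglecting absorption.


Step 1: FOM = SL - NL + DI - DT = 128 - 78 + 13 - 7 = 56 dB
Step 2: at max range FOM = TL = 20*log10(R), so R = 10^(56/20) = 630.96 m = 0.63 km

0.63 km


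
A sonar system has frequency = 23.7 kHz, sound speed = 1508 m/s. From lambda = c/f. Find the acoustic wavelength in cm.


lambda = c/f = 1508 / 23700 = 0.0636 m = 6.36 cm

6.36 cm


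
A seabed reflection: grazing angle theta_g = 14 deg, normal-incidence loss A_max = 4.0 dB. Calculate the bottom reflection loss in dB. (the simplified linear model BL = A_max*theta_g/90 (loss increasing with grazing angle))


0.62 dB


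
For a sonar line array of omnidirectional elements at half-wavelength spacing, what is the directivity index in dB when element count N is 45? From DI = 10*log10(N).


DI = 10*log10(45) = 16.53

16.53 dB


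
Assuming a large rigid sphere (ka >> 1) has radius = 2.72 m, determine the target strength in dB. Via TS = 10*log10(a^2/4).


2.67 dB


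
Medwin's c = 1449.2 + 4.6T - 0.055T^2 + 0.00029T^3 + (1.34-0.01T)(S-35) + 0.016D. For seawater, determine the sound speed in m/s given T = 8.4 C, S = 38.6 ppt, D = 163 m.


c = 1449.2 + 4.6*8.4 - 0.055*8.4^2 + 0.00029*8.4^3 + (1.34 - 0.01*8.4)*(38.6 - 35) + 0.016*163 = 1491.26

1491.26 m/s


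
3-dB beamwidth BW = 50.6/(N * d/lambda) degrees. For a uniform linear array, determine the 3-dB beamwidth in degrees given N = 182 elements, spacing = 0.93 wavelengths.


0.3 deg


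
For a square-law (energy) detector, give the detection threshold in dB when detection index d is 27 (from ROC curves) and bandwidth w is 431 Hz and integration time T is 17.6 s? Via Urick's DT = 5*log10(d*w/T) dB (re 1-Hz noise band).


DT = 5*log10(d*w/T) = 5*log10(27 * 431 / 17.6) = 5*log10(661.19) = 14.1

14.1 dB


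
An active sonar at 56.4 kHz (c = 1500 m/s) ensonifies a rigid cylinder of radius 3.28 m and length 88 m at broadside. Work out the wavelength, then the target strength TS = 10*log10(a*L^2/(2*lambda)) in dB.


Step 1: lambda = c/f = 1500/56400 = 0.0266 m
Step 2: TS = 10*log10(a*L^2/(2*lambda)) = 10*log10(3.28*88^2/(2*0.0266)) = 56.79

56.79 dB


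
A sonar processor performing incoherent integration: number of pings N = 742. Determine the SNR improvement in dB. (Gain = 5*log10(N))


Gain = 5*log10(742) = 14.35

14.35 dB


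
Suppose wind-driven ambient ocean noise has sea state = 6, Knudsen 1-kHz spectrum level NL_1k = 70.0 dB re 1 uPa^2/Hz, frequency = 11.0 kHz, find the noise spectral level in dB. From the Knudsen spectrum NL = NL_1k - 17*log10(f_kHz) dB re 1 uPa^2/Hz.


52.3 dB


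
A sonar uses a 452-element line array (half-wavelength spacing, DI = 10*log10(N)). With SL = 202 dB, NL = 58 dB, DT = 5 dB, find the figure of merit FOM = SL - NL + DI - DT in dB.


165.55 dB


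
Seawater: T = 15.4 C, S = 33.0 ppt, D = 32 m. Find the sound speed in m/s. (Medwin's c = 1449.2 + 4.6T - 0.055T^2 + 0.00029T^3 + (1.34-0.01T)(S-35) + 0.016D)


c = 1449.2 + 4.6*15.4 - 0.055*15.4^2 + 0.00029*15.4^3 + (1.34 - 0.01*15.4)*(33.0 - 35) + 0.016*32 = 1506.2

1506.2 m/s


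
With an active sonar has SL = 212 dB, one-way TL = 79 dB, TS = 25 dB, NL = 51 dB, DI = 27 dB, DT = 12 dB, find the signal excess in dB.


SE = SL - 2*TL + TS - NL + DI - DT = 212 - 2*79 + (25) - 51 + 27 - 12 = 43

43 dB


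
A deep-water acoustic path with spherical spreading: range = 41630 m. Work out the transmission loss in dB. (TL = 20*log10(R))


92.39 dB


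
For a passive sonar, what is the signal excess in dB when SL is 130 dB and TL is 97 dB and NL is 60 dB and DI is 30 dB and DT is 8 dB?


SE = SL - TL - NL + DI - DT = 130 - 97 - 60 + 30 - 8 = -5

-5 dB


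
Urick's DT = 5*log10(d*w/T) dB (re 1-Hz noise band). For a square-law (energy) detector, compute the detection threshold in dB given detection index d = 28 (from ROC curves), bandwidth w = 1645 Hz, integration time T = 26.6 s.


DT = 5*log10(d*w/T) = 5*log10(28 * 1645 / 26.6) = 5*log10(1731.58) = 16.19

16.19 dB


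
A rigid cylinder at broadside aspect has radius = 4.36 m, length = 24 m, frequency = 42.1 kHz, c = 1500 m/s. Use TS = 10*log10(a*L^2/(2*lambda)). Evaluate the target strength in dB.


45.47 dB


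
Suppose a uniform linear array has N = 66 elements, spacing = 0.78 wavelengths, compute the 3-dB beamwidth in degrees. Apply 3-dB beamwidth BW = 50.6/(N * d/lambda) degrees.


BW = 50.6 / (66 * 0.78) = 50.6 / 51.48 = 0.98

0.98 deg


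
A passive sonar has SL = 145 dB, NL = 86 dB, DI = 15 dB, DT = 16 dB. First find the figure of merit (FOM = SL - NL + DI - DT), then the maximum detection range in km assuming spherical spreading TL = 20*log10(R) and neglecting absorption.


Step 1: FOM = SL - NL + DI - DT = 145 - 86 + 15 - 16 = 58 dB
Step 2: at max range FOM = TL = 20*log10(R), so R = 10^(58/20) = 794.33 m = 0.79 km

0.79 km


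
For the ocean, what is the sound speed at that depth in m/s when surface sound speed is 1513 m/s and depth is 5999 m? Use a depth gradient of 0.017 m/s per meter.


c = 1513 + 0.017 * 5999 = 1614.983

1614.983 m/s


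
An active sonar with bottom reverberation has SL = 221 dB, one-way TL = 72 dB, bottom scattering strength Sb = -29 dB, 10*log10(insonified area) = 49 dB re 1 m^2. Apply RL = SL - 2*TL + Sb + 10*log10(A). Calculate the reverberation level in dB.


97 dB


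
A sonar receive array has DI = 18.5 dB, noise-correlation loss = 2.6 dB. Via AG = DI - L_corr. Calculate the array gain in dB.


AG = DI - L_corr = 18.5 - 2.6 = 15.9

15.9 dB


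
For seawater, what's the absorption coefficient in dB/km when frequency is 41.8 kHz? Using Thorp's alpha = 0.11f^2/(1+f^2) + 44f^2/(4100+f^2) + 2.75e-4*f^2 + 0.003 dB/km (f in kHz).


f^2 = 1747.24
alpha = 0.11*1747.24/(1+1747.24) + 44*1747.24/(4100+1747.24) + 2.75e-4*1747.24 + 0.003 = 13.741

13.741 dB/km


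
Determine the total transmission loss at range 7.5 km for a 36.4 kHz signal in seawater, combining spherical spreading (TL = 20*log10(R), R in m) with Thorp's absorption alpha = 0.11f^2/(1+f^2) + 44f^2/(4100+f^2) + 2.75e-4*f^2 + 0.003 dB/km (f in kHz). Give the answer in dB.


Step 1 (Thorp): alpha = 0.11*1324.96/(1+1324.96) + 44*1324.96/(4100+1324.96) + 2.75e-4*1324.96 + 0.003 = 11.2236 dB/km
Step 2: TL_spread = 20*log10(7500) = 77.5 dB
Step 3: TL_abs = alpha*R = 11.2236 * 7.5 = 84.18 dB
Step 4: TL_total = 77.5 + 84.18 = 161.68

161.68 dB


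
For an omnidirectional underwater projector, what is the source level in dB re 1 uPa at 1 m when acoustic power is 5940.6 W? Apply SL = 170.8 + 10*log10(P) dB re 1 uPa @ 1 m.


208.54 dB


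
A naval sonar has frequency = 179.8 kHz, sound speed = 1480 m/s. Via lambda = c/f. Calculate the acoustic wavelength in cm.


0.82 cm


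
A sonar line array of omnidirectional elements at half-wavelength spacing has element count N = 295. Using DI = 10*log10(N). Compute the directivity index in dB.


DI = 10*log10(295) = 24.7

24.7 dB


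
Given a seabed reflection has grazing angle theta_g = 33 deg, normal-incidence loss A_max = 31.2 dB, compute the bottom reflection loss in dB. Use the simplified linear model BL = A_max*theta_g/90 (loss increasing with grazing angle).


BL = A_max * theta_g / 90 = 31.2 * 33 / 90 = 11.44

11.44 dB


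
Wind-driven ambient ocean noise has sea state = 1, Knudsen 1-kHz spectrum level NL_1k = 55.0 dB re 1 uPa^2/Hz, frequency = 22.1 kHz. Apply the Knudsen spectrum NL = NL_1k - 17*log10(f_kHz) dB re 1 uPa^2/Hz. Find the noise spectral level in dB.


32.15 dB


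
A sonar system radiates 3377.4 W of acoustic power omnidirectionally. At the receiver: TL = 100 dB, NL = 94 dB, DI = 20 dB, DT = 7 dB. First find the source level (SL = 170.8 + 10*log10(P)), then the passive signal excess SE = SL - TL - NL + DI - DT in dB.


Step 1: SL = 170.8 + 10*log10(3377.4) = 206.09 dB
Step 2: SE = SL - TL - NL + DI - DT = 206.09 - 100 - 94 + 20 - 7 = 25.09

25.09 dB


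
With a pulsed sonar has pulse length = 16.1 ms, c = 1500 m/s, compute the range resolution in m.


dR = c*tau/2 = 1500 * 16.1e-3 / 2 = 12.075

12.075 m


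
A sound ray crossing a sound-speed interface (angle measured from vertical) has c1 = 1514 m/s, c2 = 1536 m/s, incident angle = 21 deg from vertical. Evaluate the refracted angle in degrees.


sin(theta2) = (c2/c1)*sin(theta1) = (1536/1514)*sin(21 deg) = 0.36358
theta2 = arcsin(0.36358) = 21.32

21.32 deg


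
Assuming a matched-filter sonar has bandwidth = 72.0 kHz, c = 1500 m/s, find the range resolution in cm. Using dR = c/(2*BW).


dR = c/(2*BW) = 1500 / (2 * 72.0e3) = 0.0104 m = 1.04 cm

1.04 cm


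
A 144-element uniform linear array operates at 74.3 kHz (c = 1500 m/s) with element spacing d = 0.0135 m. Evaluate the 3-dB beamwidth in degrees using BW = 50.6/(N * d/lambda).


Step 1: lambda = 1500/74300 = 0.02019 m
Step 2: d/lambda = 0.0135/0.02019 = 0.6686
Step 3: BW = 50.6/(N * d/lambda) = 50.6/(144 * 0.6686) = 0.53

0.53 deg


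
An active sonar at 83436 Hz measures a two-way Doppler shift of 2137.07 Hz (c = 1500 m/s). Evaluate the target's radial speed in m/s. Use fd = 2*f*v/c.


19.21 m/s


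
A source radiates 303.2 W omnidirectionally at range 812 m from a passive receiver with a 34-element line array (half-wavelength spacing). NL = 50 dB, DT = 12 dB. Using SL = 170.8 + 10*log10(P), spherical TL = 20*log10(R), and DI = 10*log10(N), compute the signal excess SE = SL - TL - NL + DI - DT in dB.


Step 1: SL = 170.8 + 10*log10(303.2) = 195.62 dB
Step 2: TL = 20*log10(812) = 58.19 dB
Step 3: DI = 10*log10(34) = 15.31 dB
Step 4: SE = SL - TL - NL + DI - DT = 195.62 - 58.19 - 50 + 15.31 - 12 = 90.74

90.74 dB


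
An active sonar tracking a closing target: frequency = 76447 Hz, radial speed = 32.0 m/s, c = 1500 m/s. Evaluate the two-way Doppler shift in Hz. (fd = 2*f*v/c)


fd = 2*f*v/c = 2 * 76447 * 32.0 / 1500 = 3261.74

3261.74 Hz


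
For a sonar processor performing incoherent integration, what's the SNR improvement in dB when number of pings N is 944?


14.87 dB


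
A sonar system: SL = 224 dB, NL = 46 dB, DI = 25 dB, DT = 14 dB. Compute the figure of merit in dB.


FOM = SL - NL + DI - DT = 224 - 46 + 25 - 14 = 189

189 dB


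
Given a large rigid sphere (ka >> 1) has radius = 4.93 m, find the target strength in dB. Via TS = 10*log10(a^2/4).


TS = 10*log10(4.93^2 / 4) = 10*log10(6.076225) = 7.84

7.84 dB


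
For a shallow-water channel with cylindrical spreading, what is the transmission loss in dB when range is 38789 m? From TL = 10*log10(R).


TL = 10*log10(38789) = 45.89

45.89 dB


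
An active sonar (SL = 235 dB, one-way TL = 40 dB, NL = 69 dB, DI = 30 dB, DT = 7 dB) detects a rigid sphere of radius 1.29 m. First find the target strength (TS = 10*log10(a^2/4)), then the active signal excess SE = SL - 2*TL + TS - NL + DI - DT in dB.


Step 1: TS = 10*log10(1.29^2/4) = -3.81 dB
Step 2: SE = SL - 2*TL + TS - NL + DI - DT = 235 - 2*40 + (-3.81) - 69 + 30 - 7 = 105.19

105.19 dB


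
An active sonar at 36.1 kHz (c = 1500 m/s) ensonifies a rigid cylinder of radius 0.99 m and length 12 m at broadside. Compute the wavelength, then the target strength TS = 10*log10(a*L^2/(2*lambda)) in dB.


Step 1: lambda = c/f = 1500/36100 = 0.04155 m
Step 2: TS = 10*log10(a*L^2/(2*lambda)) = 10*log10(0.99*12^2/(2*0.04155)) = 32.34

32.34 dB


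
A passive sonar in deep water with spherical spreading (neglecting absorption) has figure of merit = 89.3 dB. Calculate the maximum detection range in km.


At max range FOM = TL, so 20*log10(R) = 89.3
R = 10^(89.3/20) = 29174.27 m = 29.17 km

29.17 km


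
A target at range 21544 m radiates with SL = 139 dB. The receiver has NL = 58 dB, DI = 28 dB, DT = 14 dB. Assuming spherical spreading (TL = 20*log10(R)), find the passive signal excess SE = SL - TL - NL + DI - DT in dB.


Step 1: TL = 20*log10(21544) = 86.67 dB
Step 2: SE = 139 - 86.67 - 58 + 28 - 14 = 8.33

8.33 dB


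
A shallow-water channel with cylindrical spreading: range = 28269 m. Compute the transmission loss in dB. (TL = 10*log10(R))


TL = 10*log10(28269) = 44.51

44.51 dB


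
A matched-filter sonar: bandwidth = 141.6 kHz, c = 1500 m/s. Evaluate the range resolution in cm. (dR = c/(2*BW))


dR = c/(2*BW) = 1500 / (2 * 141.6e3) = 0.0053 m = 0.53 cm

0.53 cm


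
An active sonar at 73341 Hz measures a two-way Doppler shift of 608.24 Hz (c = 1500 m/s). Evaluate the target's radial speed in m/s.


From fd = 2*f*v/c, v = c*fd/(2*f) = 1500 * 608.24 / (2*73341) = 6.22

6.22 m/s


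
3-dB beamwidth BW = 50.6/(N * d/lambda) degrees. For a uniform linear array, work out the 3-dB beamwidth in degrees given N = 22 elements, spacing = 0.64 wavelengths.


3.59 deg


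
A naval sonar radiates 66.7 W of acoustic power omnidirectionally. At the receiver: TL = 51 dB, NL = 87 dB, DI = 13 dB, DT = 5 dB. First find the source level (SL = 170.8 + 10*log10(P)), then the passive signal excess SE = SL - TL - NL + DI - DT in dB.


Step 1: SL = 170.8 + 10*log10(66.7) = 189.04 dB
Step 2: SE = SL - TL - NL + DI - DT = 189.04 - 51 - 87 + 13 - 5 = 59.04

59.04 dB


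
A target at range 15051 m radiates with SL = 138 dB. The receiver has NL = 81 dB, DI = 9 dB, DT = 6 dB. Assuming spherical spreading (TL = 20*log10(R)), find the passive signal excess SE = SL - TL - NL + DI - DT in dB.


Step 1: TL = 20*log10(15051) = 83.55 dB
Step 2: SE = 138 - 83.55 - 81 + 9 - 6 = -23.55

-23.55 dB


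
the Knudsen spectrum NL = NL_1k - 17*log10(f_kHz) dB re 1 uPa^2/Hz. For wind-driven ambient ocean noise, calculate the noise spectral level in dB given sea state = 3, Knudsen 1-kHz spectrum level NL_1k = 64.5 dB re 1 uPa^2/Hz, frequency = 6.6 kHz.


50.57 dB


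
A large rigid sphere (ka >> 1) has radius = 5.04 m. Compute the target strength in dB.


TS = 10*log10(5.04^2 / 4) = 10*log10(6.3504) = 8.03

8.03 dB


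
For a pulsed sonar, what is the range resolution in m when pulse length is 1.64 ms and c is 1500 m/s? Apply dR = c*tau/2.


dR = c*tau/2 = 1500 * 1.64e-3 / 2 = 1.23

1.23 m


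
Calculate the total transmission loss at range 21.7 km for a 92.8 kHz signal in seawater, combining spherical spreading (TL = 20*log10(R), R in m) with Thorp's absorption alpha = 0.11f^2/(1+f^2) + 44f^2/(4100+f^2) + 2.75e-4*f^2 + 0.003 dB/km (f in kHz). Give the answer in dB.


787.42 dB


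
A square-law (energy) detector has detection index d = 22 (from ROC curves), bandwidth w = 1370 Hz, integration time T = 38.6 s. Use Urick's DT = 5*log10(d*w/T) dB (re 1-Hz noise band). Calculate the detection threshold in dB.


DT = 5*log10(d*w/T) = 5*log10(22 * 1370 / 38.6) = 5*log10(780.83) = 14.46

14.46 dB


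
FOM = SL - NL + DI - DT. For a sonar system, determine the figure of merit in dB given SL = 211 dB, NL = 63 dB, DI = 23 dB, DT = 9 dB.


FOM = SL - NL + DI - DT = 211 - 63 + 23 - 9 = 162

162 dB


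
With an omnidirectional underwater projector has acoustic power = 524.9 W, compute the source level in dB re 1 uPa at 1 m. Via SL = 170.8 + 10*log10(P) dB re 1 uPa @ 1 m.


SL = 170.8 + 10*log10(524.9) = 170.8 + 27.2 = 198.0

198.0 dB


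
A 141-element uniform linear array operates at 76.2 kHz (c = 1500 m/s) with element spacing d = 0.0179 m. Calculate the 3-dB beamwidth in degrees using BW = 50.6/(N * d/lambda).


Step 1: lambda = 1500/76200 = 0.01969 m
Step 2: d/lambda = 0.0179/0.01969 = 0.9091
Step 3: BW = 50.6/(N * d/lambda) = 50.6/(141 * 0.9091) = 0.39

0.39 deg


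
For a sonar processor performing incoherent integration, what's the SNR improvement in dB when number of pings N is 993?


Gain = 5*log10(993) = 14.98

14.98 dB


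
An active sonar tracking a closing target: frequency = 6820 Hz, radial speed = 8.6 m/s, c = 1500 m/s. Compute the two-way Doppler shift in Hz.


fd = 2*f*v/c = 2 * 6820 * 8.6 / 1500 = 78.2

78.2 Hz


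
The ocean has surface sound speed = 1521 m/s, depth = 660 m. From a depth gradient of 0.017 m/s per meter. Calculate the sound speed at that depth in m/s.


1532.22 m/s


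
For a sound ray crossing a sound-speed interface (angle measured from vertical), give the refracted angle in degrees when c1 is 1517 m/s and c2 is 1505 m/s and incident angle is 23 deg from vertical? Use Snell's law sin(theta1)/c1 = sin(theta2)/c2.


sin(theta2) = (c2/c1)*sin(theta1) = (1505/1517)*sin(23 deg) = 0.38764
theta2 = arcsin(0.38764) = 22.81

22.81 deg


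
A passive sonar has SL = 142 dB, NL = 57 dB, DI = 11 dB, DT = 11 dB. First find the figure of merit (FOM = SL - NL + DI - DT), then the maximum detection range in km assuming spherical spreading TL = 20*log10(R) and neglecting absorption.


Step 1: FOM = SL - NL + DI - DT = 142 - 57 + 11 - 11 = 85 dB
Step 2: at max range FOM = TL = 20*log10(R), so R = 10^(85/20) = 17782.79 m = 17.78 km

17.78 km


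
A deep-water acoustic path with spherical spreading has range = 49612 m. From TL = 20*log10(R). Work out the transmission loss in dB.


TL = 20*log10(49612) = 93.91

93.91 dB


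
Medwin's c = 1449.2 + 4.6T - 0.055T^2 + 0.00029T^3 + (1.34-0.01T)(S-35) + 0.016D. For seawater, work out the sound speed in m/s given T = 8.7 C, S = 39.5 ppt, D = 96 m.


c = 1449.2 + 4.6*8.7 - 0.055*8.7^2 + 0.00029*8.7^3 + (1.34 - 0.01*8.7)*(39.5 - 35) + 0.016*96 = 1492.42

1492.42 m/s


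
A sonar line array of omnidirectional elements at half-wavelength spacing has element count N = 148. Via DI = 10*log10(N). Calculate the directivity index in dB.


DI = 10*log10(148) = 21.7

21.7 dB


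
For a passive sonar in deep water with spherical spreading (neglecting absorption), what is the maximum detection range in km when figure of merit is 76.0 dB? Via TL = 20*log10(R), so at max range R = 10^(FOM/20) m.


6.31 km


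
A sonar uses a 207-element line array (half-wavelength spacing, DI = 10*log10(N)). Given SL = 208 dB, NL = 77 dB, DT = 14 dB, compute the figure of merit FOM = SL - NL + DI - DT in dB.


Step 1: DI = 10*log10(207) = 23.16 dB
Step 2: FOM = SL - NL + DI - DT = 208 - 77 + 23.16 - 14 = 140.16

140.16 dB


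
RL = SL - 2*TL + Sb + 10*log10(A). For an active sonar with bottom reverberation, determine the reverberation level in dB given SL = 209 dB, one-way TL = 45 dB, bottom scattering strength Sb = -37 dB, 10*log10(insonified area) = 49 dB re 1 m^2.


131 dB


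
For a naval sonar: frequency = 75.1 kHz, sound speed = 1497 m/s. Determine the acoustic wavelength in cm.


lambda = c/f = 1497 / 75100 = 0.0199 m = 1.99 cm

1.99 cm


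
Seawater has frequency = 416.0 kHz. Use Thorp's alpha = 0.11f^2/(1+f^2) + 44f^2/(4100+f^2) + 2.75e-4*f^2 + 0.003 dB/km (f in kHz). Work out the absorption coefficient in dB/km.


f^2 = 173056.0
alpha = 0.11*173056.0/(1+173056.0) + 44*173056.0/(4100+173056.0) + 2.75e-4*173056.0 + 0.003 = 90.685

90.685 dB/km


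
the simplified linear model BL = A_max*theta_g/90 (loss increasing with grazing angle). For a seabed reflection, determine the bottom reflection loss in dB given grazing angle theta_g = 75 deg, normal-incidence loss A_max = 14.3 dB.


BL = A_max * theta_g / 90 = 14.3 * 75 / 90 = 11.92

11.92 dB


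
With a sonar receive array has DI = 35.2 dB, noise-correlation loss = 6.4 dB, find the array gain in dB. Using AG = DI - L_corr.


28.8 dB


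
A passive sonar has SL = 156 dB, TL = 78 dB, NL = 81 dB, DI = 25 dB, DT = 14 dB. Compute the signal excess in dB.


SE = SL - TL - NL + DI - DT = 156 - 78 - 81 + 25 - 14 = 8

8 dB


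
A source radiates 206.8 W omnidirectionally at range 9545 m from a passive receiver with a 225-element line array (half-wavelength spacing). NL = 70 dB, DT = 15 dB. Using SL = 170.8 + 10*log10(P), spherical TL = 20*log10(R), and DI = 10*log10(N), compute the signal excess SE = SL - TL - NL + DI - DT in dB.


Step 1: SL = 170.8 + 10*log10(206.8) = 193.96 dB
Step 2: TL = 20*log10(9545) = 79.6 dB
Step 3: DI = 10*log10(225) = 23.52 dB
Step 4: SE = SL - TL - NL + DI - DT = 193.96 - 79.6 - 70 + 23.52 - 15 = 52.88

52.88 dB


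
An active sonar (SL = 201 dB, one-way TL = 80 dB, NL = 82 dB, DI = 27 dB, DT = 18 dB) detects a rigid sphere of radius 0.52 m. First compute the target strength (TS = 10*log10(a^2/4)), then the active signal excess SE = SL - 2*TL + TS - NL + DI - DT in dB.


Step 1: TS = 10*log10(0.52^2/4) = -11.7 dB
Step 2: SE = SL - 2*TL + TS - NL + DI - DT = 201 - 2*80 + (-11.7) - 82 + 27 - 18 = -43.7

-43.7 dB


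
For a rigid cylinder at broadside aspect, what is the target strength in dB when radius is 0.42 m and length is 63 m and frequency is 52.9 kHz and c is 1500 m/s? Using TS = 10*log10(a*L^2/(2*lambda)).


lambda = 1500/52900 = 0.02836 m
TS = 10*log10(0.42*63^2/(2*0.02836)) = 44.68

44.68 dB


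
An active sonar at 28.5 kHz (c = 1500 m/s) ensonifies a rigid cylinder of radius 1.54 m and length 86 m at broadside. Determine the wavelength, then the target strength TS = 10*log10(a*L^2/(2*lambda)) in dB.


Step 1: lambda = c/f = 1500/28500 = 0.05263 m
Step 2: TS = 10*log10(a*L^2/(2*lambda)) = 10*log10(1.54*86^2/(2*0.05263)) = 50.34

50.34 dB


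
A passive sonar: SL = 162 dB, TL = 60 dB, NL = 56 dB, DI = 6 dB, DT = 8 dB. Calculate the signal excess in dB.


SE = SL - TL - NL + DI - DT = 162 - 60 - 56 + 6 - 8 = 44

44 dB


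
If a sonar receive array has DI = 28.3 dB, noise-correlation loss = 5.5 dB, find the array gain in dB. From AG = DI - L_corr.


AG = DI - L_corr = 28.3 - 5.5 = 22.8

22.8 dB


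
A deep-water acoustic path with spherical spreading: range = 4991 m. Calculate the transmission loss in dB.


73.96 dB


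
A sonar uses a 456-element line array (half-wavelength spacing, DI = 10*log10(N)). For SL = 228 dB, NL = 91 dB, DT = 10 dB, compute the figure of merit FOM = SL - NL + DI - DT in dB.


Step 1: DI = 10*log10(456) = 26.59 dB
Step 2: FOM = SL - NL + DI - DT = 228 - 91 + 26.59 - 10 = 153.59

153.59 dB


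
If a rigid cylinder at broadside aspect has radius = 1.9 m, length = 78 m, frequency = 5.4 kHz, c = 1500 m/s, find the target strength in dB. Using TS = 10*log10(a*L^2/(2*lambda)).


43.18 dB


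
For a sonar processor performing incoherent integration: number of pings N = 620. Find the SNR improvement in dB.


Gain = 5*log10(620) = 13.96

13.96 dB


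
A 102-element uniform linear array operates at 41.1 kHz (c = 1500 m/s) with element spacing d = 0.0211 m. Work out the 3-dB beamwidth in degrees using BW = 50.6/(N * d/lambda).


0.86 deg


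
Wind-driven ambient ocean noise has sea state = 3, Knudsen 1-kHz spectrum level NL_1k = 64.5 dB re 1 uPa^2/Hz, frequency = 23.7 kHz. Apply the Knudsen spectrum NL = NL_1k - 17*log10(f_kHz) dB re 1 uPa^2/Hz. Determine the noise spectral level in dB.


41.13 dB


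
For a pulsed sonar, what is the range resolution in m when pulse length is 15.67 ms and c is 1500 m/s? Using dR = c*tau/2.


11.7525 m


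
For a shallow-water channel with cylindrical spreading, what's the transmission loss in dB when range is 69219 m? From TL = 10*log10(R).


TL = 10*log10(69219) = 48.4

48.4 dB


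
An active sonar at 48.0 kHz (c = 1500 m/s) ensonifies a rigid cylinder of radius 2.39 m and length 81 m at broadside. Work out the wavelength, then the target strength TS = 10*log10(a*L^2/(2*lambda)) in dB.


Step 1: lambda = c/f = 1500/48000 = 0.03125 m
Step 2: TS = 10*log10(a*L^2/(2*lambda)) = 10*log10(2.39*81^2/(2*0.03125)) = 53.99

53.99 dB


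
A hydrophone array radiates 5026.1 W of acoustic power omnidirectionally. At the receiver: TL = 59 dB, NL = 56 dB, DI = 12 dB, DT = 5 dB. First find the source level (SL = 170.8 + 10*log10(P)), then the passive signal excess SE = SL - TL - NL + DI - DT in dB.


Step 1: SL = 170.8 + 10*log10(5026.1) = 207.81 dB
Step 2: SE = SL - TL - NL + DI - DT = 207.81 - 59 - 56 + 12 - 5 = 99.81

99.81 dB


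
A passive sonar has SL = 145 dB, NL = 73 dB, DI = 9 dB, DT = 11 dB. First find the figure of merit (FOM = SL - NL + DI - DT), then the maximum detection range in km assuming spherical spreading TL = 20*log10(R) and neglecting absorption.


Step 1: FOM = SL - NL + DI - DT = 145 - 73 + 9 - 11 = 70 dB
Step 2: at max range FOM = TL = 20*log10(R), so R = 10^(70/20) = 3162.28 m = 3.16 km

3.16 km


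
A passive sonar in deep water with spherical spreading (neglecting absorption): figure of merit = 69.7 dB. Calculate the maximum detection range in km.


3.05 km


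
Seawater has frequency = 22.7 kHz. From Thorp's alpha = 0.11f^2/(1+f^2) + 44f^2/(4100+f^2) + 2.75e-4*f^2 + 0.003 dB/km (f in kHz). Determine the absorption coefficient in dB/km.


f^2 = 515.29
alpha = 0.11*515.29/(1+515.29) + 44*515.29/(4100+515.29) + 2.75e-4*515.29 + 0.003 = 5.167

5.167 dB/km


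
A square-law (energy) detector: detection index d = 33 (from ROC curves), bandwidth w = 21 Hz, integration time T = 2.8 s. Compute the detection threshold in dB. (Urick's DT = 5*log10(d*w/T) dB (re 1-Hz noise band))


11.97 dB


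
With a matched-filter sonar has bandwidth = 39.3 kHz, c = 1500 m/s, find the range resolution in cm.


dR = c/(2*BW) = 1500 / (2 * 39.3e3) = 0.0191 m = 1.91 cm

1.91 cm


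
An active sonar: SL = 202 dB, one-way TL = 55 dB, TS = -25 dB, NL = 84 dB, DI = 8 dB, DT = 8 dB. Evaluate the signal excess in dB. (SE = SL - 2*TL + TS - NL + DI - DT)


-17 dB


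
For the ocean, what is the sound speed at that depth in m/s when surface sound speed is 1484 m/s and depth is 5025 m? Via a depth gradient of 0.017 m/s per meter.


c = 1484 + 0.017 * 5025 = 1569.425

1569.425 m/s


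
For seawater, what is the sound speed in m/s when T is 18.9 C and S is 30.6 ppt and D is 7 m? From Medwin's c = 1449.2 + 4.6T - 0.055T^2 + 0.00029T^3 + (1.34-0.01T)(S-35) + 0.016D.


1513.5 m/s


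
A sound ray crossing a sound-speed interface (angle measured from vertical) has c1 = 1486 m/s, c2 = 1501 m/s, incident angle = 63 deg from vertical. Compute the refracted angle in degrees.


sin(theta2) = (c2/c1)*sin(theta1) = (1501/1486)*sin(63 deg) = 0.9
theta2 = arcsin(0.9) = 64.16

64.16 deg


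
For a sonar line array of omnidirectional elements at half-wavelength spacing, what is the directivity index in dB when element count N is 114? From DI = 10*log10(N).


20.57 dB


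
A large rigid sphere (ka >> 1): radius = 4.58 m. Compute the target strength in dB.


TS = 10*log10(4.58^2 / 4) = 10*log10(5.2441) = 7.2

7.2 dB


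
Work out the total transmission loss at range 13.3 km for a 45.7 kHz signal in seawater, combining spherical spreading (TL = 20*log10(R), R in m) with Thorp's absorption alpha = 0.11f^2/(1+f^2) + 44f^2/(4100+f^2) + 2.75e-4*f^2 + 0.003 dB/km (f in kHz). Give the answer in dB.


Step 1 (Thorp): alpha = 0.11*2088.49/(1+2088.49) + 44*2088.49/(4100+2088.49) + 2.75e-4*2088.49 + 0.003 = 15.5364 dB/km
Step 2: TL_spread = 20*log10(13300) = 82.48 dB
Step 3: TL_abs = alpha*R = 15.5364 * 13.3 = 206.63 dB
Step 4: TL_total = 82.48 + 206.63 = 289.11

289.11 dB


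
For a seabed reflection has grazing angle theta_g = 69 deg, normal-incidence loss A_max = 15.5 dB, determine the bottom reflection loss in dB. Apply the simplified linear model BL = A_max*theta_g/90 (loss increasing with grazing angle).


11.88 dB


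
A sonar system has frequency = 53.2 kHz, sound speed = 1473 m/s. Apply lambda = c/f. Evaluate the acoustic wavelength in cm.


2.77 cm


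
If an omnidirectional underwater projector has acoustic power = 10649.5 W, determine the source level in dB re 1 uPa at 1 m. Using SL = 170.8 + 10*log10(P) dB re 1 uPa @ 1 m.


SL = 170.8 + 10*log10(10649.5) = 170.8 + 40.27 = 211.07

211.07 dB


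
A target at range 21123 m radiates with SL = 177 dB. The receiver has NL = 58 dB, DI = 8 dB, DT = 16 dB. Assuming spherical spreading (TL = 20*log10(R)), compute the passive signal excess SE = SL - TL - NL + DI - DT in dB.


24.5 dB


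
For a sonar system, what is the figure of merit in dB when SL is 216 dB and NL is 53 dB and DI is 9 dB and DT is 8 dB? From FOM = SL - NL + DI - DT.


164 dB


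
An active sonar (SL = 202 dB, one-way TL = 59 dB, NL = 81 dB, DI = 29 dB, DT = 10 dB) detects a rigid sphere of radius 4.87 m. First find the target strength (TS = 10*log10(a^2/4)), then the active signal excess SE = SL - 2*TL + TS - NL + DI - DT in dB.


Step 1: TS = 10*log10(4.87^2/4) = 7.73 dB
Step 2: SE = SL - 2*TL + TS - NL + DI - DT = 202 - 2*59 + (7.73) - 81 + 29 - 10 = 29.73

29.73 dB


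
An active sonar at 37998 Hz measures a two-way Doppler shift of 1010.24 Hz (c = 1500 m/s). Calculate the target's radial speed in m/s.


19.94 m/s


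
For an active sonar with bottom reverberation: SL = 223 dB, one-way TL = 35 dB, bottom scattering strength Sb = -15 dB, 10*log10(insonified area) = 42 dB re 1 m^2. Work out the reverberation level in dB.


180 dB


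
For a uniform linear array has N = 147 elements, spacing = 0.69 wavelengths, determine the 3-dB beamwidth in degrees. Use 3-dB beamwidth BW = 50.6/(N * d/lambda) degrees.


0.5 deg


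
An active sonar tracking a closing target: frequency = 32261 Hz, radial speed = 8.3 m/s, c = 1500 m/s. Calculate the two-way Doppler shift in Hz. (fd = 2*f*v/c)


fd = 2*f*v/c = 2 * 32261 * 8.3 / 1500 = 357.02

357.02 Hz


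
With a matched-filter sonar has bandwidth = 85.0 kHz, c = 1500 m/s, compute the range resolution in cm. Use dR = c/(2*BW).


0.88 cm


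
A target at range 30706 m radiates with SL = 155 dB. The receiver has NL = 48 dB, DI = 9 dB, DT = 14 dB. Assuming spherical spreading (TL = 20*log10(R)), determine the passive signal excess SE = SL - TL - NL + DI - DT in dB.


Step 1: TL = 20*log10(30706) = 89.74 dB
Step 2: SE = 155 - 89.74 - 48 + 9 - 14 = 12.26

12.26 dB


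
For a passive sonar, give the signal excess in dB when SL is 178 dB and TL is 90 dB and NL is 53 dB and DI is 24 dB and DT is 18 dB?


SE = SL - TL - NL + DI - DT = 178 - 90 - 53 + 24 - 18 = 41

41 dB


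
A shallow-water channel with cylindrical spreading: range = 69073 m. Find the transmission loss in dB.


48.39 dB


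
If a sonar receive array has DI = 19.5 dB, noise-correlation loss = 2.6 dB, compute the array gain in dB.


AG = DI - L_corr = 19.5 - 2.6 = 16.9

16.9 dB


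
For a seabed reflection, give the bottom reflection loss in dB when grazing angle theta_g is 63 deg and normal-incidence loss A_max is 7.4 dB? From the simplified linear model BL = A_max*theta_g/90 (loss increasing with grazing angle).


BL = A_max * theta_g / 90 = 7.4 * 63 / 90 = 5.18

5.18 dB


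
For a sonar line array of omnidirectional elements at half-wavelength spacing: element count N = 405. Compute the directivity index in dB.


DI = 10*log10(405) = 26.07

26.07 dB


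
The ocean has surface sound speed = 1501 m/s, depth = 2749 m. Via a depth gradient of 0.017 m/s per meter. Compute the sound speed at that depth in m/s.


c = 1501 + 0.017 * 2749 = 1547.733

1547.733 m/s


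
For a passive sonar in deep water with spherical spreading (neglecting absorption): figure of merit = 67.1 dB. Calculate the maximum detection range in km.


At max range FOM = TL, so 20*log10(R) = 67.1
R = 10^(67.1/20) = 2264.64 m = 2.26 km

2.26 km


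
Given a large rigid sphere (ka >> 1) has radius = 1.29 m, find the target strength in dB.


TS = 10*log10(1.29^2 / 4) = 10*log10(0.416025) = -3.81

-3.81 dB


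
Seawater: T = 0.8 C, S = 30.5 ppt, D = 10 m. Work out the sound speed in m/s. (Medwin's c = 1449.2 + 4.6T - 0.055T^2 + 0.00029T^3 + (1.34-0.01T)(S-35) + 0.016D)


c = 1449.2 + 4.6*0.8 - 0.055*0.8^2 + 0.00029*0.8^3 + (1.34 - 0.01*0.8)*(30.5 - 35) + 0.016*10 = 1447.01

1447.01 m/s


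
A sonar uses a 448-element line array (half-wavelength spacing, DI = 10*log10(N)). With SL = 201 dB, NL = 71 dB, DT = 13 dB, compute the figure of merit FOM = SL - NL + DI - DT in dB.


Step 1: DI = 10*log10(448) = 26.51 dB
Step 2: FOM = SL - NL + DI - DT = 201 - 71 + 26.51 - 13 = 143.51

143.51 dB


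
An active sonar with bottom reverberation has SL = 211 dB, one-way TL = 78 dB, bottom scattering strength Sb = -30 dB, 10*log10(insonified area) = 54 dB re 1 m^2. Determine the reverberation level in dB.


RL = SL - 2*TL + Sb + 10*log10(A) = 211 - 2*78 + (-30) + 54 = 79

79 dB


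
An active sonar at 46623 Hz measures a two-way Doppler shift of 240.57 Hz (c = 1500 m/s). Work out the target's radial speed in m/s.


From fd = 2*f*v/c, v = c*fd/(2*f) = 1500 * 240.57 / (2*46623) = 3.87

3.87 m/s


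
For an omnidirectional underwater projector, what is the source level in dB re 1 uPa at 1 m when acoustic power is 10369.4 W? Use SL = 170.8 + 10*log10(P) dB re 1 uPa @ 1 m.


SL = 170.8 + 10*log10(10369.4) = 170.8 + 40.16 = 210.96

210.96 dB


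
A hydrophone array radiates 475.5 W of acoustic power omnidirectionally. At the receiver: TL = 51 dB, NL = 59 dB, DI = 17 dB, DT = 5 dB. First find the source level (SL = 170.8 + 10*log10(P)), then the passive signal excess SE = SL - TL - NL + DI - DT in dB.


Step 1: SL = 170.8 + 10*log10(475.5) = 197.57 dB
Step 2: SE = SL - TL - NL + DI - DT = 197.57 - 51 - 59 + 17 - 5 = 99.57

99.57 dB


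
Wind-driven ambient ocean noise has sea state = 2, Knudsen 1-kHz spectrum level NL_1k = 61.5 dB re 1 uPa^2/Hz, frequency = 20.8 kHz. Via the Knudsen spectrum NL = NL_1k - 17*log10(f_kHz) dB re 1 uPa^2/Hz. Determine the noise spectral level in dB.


39.09 dB


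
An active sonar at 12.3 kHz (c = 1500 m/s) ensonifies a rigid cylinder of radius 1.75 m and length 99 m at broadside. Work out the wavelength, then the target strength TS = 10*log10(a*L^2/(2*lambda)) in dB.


Step 1: lambda = c/f = 1500/12300 = 0.12195 m
Step 2: TS = 10*log10(a*L^2/(2*lambda)) = 10*log10(1.75*99^2/(2*0.12195)) = 48.47

48.47 dB


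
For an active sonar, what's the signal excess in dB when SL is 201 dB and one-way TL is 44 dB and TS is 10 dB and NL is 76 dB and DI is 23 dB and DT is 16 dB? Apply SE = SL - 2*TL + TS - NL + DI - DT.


SE = SL - 2*TL + TS - NL + DI - DT = 201 - 2*44 + (10) - 76 + 23 - 16 = 54

54 dB


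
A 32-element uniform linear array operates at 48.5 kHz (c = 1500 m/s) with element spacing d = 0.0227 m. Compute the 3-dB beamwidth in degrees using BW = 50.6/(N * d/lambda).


2.15 deg


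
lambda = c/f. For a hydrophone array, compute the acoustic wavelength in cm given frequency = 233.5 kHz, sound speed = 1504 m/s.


lambda = c/f = 1504 / 233500 = 0.0064 m = 0.64 cm

0.64 cm


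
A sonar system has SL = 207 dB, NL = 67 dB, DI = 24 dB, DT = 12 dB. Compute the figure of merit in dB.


FOM = SL - NL + DI - DT = 207 - 67 + 24 - 12 = 152

152 dB


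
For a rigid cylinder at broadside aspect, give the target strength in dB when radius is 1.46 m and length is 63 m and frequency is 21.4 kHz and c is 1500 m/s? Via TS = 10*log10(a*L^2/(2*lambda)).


lambda = 1500/21400 = 0.07009 m
TS = 10*log10(1.46*63^2/(2*0.07009)) = 46.16

46.16 dB


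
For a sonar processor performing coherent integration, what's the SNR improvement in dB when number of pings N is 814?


29.11 dB


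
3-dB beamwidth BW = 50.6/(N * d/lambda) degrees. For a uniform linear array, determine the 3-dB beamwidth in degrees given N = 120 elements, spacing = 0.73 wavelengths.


BW = 50.6 / (120 * 0.73) = 50.6 / 87.6 = 0.58

0.58 deg


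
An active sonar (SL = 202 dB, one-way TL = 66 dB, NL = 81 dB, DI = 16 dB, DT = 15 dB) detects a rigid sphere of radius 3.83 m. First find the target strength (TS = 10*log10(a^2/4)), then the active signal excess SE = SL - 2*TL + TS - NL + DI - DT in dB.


Step 1: TS = 10*log10(3.83^2/4) = 5.64 dB
Step 2: SE = SL - 2*TL + TS - NL + DI - DT = 202 - 2*66 + (5.64) - 81 + 16 - 15 = -4.36

-4.36 dB


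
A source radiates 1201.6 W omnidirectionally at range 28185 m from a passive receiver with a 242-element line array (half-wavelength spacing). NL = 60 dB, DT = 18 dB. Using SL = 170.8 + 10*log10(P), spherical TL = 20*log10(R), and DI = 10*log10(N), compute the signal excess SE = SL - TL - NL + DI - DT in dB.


Step 1: SL = 170.8 + 10*log10(1201.6) = 201.6 dB
Step 2: TL = 20*log10(28185) = 89.0 dB
Step 3: DI = 10*log10(242) = 23.84 dB
Step 4: SE = SL - TL - NL + DI - DT = 201.6 - 89.0 - 60 + 23.84 - 18 = 58.44

58.44 dB


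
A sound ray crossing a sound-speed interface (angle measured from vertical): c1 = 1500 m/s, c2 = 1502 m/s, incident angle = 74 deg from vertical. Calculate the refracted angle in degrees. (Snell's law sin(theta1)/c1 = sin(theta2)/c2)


74.27 deg


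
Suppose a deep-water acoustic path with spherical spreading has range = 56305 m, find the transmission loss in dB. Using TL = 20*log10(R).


95.01 dB


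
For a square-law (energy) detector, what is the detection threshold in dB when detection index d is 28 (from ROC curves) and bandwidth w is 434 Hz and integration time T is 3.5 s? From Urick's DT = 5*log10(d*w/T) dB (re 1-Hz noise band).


DT = 5*log10(d*w/T) = 5*log10(28 * 434 / 3.5) = 5*log10(3472.0) = 17.7

17.7 dB


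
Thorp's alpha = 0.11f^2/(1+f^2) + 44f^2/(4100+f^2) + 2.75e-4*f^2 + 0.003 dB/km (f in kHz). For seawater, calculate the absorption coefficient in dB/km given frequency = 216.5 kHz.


53.464 dB/km


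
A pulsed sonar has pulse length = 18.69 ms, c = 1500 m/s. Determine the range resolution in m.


dR = c*tau/2 = 1500 * 18.69e-3 / 2 = 14.0175

14.0175 m


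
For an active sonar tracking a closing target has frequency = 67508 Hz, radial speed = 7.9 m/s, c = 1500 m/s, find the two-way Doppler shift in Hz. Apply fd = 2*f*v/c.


fd = 2*f*v/c = 2 * 67508 * 7.9 / 1500 = 711.08

711.08 Hz


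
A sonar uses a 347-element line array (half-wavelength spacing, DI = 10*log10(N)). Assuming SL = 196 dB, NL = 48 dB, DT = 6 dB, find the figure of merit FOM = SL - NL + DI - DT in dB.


167.4 dB


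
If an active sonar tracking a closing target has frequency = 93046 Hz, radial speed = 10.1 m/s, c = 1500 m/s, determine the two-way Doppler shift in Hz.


1253.02 Hz
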